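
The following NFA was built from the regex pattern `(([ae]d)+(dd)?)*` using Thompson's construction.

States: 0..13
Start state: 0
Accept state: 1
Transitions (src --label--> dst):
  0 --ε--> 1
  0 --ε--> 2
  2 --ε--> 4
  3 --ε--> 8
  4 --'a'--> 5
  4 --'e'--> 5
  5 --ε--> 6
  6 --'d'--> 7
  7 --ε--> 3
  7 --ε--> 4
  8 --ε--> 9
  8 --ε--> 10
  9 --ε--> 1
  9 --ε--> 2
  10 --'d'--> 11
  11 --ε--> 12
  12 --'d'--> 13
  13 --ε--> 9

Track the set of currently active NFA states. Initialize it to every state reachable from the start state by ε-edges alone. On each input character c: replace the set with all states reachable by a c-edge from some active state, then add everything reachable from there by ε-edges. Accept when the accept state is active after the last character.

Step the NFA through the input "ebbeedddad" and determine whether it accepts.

Answer: REJECT

Derivation:
start: ε-closure({0}) = {0,1,2,4}
'e' @ 1: {5,6}
'b' @ 2: {}  — no active states
rest 'beedddad' ignored (set empty)
final: {}; accept 1 not in set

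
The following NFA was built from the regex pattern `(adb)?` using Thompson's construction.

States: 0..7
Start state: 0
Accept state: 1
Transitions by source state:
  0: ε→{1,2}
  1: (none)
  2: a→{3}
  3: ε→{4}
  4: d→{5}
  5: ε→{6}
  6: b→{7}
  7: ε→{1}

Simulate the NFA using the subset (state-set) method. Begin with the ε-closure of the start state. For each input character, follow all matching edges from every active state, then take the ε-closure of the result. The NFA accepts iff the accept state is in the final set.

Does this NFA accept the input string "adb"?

Answer: ACCEPT

Derivation:
S₀ = ε-closure({0}) = {0,1,2}
'a' @ 1: {3,4}
'd' @ 2: {5,6}
'b' @ 3: {1,7}  ✓accept
final: {1,7}; accept 1 in set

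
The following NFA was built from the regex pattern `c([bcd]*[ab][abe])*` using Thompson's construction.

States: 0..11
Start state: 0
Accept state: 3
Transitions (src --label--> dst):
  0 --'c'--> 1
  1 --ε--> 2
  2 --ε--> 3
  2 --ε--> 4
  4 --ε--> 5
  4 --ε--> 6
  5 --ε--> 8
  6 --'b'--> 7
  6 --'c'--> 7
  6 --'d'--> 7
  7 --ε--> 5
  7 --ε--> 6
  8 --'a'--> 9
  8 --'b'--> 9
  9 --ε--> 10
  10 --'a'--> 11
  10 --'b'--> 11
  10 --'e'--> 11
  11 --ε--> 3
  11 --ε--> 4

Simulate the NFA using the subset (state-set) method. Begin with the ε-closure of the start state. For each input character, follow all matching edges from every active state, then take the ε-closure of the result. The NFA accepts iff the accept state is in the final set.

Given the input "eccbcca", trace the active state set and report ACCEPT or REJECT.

Answer: REJECT

Steps:
S₀ = ε-closure({0}) = {0}
'e' @ 1: {}  — dead — no transitions
rest 'ccbcca' ignored (set empty)
final: {}; accept 3 not in set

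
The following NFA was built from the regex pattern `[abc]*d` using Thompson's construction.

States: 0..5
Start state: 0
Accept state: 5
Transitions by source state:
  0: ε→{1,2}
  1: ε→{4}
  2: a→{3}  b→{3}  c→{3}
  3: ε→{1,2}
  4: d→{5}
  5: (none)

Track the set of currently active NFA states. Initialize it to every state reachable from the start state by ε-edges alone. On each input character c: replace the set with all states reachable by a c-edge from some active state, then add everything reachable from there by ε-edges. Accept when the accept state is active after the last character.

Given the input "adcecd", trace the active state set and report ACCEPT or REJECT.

S₀ = ε-closure({0}) = {0,1,2,4}
'a' @ 1: {1,2,3,4}
'd' @ 2: {5}  (accept∈set)
'c' @ 3: {}  — state set empty
rest 'ecd' ignored (set empty)
after full input: {}  (accept=5 not in)

Answer: REJECT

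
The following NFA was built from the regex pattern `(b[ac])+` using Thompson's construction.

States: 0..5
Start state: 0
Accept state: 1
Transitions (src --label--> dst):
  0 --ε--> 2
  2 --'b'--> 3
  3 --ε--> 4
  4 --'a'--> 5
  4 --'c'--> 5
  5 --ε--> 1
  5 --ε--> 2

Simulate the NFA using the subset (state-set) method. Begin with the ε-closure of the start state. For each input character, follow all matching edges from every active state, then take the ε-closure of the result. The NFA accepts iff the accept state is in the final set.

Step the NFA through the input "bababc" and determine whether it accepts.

start: ε-closure({0}) = {0,2}
'b' @ 1: {3,4}
'a' @ 2: {1,2,5}  ✓accept
'b' @ 3: {3,4}
'a' @ 4: {1,2,5}  ✓accept
'b' @ 5: {3,4}
'c' @ 6: {1,2,5}  ✓accept
after full input: {1,2,5}  (accept=1 in)

Answer: ACCEPT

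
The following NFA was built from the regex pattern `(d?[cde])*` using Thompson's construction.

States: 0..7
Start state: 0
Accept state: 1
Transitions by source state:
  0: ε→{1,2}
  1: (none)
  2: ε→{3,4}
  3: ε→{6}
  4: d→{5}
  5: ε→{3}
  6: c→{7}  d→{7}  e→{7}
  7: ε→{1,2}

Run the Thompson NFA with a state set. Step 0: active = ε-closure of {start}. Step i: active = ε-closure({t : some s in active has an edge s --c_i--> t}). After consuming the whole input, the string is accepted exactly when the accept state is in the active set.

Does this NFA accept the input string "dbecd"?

Answer: REJECT

Derivation:
start: ε-closure({0}) = {0,1,2,3,4,6}
'd' @ 1: {1,2,3,4,5,6,7}  ✓accept
'b' @ 2: {}  — dead — no transitions
rest 'ecd' ignored (set empty)
final: {}; accept 1 not in set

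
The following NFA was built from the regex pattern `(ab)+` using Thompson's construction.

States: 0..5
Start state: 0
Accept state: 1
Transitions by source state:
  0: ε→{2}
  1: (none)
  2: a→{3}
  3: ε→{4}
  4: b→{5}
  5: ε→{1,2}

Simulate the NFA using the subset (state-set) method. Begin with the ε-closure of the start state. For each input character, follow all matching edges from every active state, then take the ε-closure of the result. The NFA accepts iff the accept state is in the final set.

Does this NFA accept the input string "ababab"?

Answer: ACCEPT

Steps:
start: ε-closure({0}) = {0,2}
'a' @ 1: {3,4}
'b' @ 2: {1,2,5}  ✓accept
'a' @ 3: {3,4}
'b' @ 4: {1,2,5}  ✓accept
'a' @ 5: {3,4}
'b' @ 6: {1,2,5}  ✓accept
final: {1,2,5}; accept 1 in set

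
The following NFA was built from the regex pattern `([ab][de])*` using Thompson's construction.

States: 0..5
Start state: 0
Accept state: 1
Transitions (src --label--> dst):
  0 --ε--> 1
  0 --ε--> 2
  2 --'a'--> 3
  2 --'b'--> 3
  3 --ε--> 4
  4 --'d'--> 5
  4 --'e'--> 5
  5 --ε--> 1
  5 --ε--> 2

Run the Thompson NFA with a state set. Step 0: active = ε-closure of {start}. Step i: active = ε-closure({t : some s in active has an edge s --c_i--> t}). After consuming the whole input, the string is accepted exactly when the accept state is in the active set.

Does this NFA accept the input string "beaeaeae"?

Answer: ACCEPT

Derivation:
S₀ = ε-closure({0}) = {0,1,2}
'b' @ 1: {3,4}
'e' @ 2: {1,2,5}  [accepting]
'a' @ 3: {3,4}
'e' @ 4: {1,2,5}  [accepting]
'a' @ 5: {3,4}
'e' @ 6: {1,2,5}  [accepting]
'a' @ 7: {3,4}
'e' @ 8: {1,2,5}  [accepting]
end set {1,2,5} — state 1 in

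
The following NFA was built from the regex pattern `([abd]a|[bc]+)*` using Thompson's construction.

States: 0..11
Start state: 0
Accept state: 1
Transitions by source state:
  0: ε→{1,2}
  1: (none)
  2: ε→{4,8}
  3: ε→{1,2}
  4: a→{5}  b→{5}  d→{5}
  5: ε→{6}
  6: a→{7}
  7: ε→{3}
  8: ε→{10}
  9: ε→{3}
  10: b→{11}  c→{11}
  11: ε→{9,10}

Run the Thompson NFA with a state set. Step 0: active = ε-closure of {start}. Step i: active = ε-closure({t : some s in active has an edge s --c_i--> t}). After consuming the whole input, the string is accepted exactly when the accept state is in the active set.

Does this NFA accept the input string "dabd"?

Answer: REJECT

Derivation:
initial (ε-close {0}): {0,1,2,4,8,10}
'd' @ 1: {5,6}
'a' @ 2: {1,2,3,4,7,8,10}  (accept∈set)
'b' @ 3: {1,2,3,4,5,6,8,9,10,11}  (accept∈set)
'd' @ 4: {5,6}
end set {5,6} — state 1 not in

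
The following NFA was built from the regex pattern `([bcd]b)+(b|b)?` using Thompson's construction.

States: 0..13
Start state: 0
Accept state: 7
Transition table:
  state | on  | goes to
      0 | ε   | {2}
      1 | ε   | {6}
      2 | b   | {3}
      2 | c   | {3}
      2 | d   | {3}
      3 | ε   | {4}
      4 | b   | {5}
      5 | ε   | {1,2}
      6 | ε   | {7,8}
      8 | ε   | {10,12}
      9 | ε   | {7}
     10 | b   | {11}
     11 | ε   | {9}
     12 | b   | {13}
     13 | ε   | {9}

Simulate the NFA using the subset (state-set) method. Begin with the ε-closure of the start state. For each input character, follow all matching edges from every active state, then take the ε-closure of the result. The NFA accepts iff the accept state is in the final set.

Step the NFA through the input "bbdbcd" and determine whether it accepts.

initial (ε-close {0}): {0,2}
'b' @ 1: {3,4}
'b' @ 2: {1,2,5,6,7,8,10,12}  [accepting]
'd' @ 3: {3,4}
'b' @ 4: {1,2,5,6,7,8,10,12}  [accepting]
'c' @ 5: {3,4}
'd' @ 6: {}  — dead — no transitions
end set {} — state 7 not in

Answer: REJECT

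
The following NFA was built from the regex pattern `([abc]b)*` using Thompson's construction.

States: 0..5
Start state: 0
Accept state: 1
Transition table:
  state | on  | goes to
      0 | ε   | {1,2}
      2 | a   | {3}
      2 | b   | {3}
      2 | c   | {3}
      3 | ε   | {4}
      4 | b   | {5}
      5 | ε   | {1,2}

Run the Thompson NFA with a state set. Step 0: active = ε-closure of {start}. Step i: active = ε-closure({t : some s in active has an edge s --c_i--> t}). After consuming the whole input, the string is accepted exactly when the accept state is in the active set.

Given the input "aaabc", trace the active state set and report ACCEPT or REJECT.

S₀ = ε-closure({0}) = {0,1,2}
'a' @ 1: {3,4}
'a' @ 2: {}  — no active states
rest 'abc' ignored (set empty)
after full input: {}  (accept=1 not in)

Answer: REJECT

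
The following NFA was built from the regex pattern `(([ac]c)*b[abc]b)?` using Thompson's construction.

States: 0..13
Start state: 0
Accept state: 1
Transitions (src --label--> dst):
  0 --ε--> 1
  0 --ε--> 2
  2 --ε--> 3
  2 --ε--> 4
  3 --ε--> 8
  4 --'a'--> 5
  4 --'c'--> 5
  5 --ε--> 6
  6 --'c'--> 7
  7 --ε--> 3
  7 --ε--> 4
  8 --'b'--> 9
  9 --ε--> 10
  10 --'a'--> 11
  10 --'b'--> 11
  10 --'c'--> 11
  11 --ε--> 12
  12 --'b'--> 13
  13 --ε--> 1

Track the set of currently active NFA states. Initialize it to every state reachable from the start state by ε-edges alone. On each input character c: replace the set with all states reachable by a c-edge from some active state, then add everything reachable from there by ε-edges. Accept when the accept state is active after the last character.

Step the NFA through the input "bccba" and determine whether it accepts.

initial (ε-close {0}): {0,1,2,3,4,8}
'b' @ 1: {9,10}
'c' @ 2: {11,12}
'c' @ 3: {}  — no active states
rest 'ba' ignored (set empty)
end set {} — state 1 not in

Answer: REJECT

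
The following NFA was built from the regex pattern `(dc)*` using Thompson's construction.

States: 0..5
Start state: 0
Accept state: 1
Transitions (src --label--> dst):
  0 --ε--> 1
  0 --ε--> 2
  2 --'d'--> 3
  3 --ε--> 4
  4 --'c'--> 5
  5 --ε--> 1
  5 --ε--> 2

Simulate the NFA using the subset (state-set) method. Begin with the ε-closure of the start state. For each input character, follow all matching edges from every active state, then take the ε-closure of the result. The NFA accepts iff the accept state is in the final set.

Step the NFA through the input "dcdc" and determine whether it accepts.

start: ε-closure({0}) = {0,1,2}
'd' @ 1: {3,4}
'c' @ 2: {1,2,5}  [accepting]
'd' @ 3: {3,4}
'c' @ 4: {1,2,5}  [accepting]
final: {1,2,5}; accept 1 in set

Answer: ACCEPT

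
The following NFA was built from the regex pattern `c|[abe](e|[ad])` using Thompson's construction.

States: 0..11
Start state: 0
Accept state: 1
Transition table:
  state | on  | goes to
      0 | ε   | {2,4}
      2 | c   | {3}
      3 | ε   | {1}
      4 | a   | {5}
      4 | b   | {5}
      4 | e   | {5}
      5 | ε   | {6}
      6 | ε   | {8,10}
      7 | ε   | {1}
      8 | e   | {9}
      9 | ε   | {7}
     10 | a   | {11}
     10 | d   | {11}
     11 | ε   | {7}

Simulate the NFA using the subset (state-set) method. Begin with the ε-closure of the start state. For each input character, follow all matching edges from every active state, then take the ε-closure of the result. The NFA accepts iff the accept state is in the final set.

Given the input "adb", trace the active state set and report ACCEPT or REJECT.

initial (ε-close {0}): {0,2,4}
'a' @ 1: {5,6,8,10}
'd' @ 2: {1,7,11}  [accepting]
'b' @ 3: {}  — dead — no transitions
end set {} — state 1 not in

Answer: REJECT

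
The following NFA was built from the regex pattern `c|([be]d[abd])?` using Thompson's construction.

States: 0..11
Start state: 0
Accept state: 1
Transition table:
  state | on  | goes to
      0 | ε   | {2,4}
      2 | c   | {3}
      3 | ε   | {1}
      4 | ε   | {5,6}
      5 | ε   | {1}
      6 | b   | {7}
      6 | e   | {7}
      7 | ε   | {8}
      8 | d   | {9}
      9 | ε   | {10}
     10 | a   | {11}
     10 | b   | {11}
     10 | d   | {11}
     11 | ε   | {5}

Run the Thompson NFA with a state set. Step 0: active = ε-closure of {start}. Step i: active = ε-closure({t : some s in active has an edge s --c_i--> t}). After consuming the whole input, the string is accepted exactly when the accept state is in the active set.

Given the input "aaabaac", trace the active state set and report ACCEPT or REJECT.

Answer: REJECT

Derivation:
S₀ = ε-closure({0}) = {0,1,2,4,5,6}
'a' @ 1: {}  — state set empty
rest 'aabaac' ignored (set empty)
end set {} — state 1 not in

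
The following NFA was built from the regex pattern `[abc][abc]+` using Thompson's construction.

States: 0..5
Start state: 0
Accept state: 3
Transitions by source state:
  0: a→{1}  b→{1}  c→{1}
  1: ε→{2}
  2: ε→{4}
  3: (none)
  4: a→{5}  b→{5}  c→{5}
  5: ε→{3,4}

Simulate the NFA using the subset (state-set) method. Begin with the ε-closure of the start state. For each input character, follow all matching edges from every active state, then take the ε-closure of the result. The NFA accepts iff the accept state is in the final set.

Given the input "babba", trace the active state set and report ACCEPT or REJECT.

S₀ = ε-closure({0}) = {0}
'b' @ 1: {1,2,4}
'a' @ 2: {3,4,5}  [accepting]
'b' @ 3: {3,4,5}  [accepting]
'b' @ 4: {3,4,5}  [accepting]
'a' @ 5: {3,4,5}  [accepting]
end set {3,4,5} — state 3 in

Answer: ACCEPT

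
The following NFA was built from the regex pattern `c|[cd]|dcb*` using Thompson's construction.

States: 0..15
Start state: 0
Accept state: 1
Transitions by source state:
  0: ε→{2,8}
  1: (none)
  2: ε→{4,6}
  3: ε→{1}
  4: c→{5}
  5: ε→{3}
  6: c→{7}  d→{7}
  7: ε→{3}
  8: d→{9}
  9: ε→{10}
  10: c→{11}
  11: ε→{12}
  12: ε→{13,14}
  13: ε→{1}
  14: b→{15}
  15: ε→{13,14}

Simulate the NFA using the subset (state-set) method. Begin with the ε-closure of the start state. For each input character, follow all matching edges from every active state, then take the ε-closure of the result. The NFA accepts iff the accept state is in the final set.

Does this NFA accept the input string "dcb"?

initial (ε-close {0}): {0,2,4,6,8}
'd' @ 1: {1,3,7,9,10}  (accept∈set)
'c' @ 2: {1,11,12,13,14}  (accept∈set)
'b' @ 3: {1,13,14,15}  (accept∈set)
final: {1,13,14,15}; accept 1 in set

Answer: ACCEPT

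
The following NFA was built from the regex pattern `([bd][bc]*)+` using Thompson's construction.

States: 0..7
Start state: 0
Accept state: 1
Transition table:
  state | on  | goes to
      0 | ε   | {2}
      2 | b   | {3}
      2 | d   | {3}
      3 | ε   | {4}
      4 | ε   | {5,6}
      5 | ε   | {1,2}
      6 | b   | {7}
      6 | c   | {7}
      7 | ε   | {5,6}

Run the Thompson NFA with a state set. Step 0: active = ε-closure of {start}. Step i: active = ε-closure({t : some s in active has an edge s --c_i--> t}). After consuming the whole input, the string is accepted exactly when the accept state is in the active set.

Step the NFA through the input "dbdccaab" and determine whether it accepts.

start: ε-closure({0}) = {0,2}
'd' @ 1: {1,2,3,4,5,6}  (accept∈set)
'b' @ 2: {1,2,3,4,5,6,7}  (accept∈set)
'd' @ 3: {1,2,3,4,5,6}  (accept∈set)
'c' @ 4: {1,2,5,6,7}  (accept∈set)
'c' @ 5: {1,2,5,6,7}  (accept∈set)
'a' @ 6: {}  — no active states
rest 'ab' ignored (set empty)
after full input: {}  (accept=1 not in)

Answer: REJECT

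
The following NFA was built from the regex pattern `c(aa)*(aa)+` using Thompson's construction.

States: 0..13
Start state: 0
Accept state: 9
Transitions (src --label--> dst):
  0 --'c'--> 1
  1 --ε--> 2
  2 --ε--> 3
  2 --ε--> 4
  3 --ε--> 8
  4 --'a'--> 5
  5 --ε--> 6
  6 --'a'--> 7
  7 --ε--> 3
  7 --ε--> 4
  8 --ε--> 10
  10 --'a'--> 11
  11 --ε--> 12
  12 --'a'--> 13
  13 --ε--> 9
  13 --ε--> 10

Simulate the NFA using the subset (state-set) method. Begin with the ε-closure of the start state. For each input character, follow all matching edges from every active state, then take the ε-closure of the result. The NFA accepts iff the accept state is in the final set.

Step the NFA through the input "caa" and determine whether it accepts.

initial (ε-close {0}): {0}
'c' @ 1: {1,2,3,4,8,10}
'a' @ 2: {5,6,11,12}
'a' @ 3: {3,4,7,8,9,10,13}  ✓accept
end set {3,4,7,8,9,10,13} — state 9 in

Answer: ACCEPT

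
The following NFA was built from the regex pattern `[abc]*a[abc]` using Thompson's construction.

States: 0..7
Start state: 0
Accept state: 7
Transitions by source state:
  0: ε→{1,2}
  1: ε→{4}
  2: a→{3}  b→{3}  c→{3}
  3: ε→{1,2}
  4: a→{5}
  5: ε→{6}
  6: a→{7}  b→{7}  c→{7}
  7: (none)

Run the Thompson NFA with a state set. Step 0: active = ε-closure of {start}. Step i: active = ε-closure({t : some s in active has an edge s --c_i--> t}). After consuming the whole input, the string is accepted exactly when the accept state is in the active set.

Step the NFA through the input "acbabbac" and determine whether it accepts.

Answer: ACCEPT

Steps:
S₀ = ε-closure({0}) = {0,1,2,4}
'a' @ 1: {1,2,3,4,5,6}
'c' @ 2: {1,2,3,4,7}  ✓accept
'b' @ 3: {1,2,3,4}
'a' @ 4: {1,2,3,4,5,6}
'b' @ 5: {1,2,3,4,7}  ✓accept
'b' @ 6: {1,2,3,4}
'a' @ 7: {1,2,3,4,5,6}
'c' @ 8: {1,2,3,4,7}  ✓accept
end set {1,2,3,4,7} — state 7 in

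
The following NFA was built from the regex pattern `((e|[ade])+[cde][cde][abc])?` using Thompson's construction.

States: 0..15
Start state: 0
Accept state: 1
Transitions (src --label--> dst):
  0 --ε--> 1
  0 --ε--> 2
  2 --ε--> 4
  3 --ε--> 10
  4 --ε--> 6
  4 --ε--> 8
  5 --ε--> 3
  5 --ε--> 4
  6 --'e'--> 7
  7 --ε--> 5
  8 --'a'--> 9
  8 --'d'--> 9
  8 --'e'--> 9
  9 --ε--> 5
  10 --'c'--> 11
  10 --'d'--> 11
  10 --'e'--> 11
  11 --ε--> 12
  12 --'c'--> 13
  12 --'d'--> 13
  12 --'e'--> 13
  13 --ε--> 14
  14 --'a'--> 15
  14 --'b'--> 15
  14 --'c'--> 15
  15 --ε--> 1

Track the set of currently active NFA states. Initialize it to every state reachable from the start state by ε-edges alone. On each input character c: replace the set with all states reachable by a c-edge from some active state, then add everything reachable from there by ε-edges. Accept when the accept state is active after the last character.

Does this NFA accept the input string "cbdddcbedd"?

S₀ = ε-closure({0}) = {0,1,2,4,6,8}
'c' @ 1: {}  — no active states
rest 'bdddcbedd' ignored (set empty)
end set {} — state 1 not in

Answer: REJECT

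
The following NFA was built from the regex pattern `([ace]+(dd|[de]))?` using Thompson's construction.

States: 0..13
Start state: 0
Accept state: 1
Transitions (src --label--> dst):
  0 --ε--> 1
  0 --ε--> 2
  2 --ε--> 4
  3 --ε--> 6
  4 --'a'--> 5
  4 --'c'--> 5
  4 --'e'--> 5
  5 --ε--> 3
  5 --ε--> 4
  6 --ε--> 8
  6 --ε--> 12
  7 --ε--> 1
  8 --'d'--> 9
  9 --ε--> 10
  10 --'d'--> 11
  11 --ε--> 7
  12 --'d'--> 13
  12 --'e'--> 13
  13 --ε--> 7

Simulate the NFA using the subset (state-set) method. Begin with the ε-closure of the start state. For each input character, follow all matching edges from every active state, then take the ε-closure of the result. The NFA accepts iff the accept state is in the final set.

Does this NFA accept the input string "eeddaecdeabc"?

initial (ε-close {0}): {0,1,2,4}
'e' @ 1: {3,4,5,6,8,12}
'e' @ 2: {1,3,4,5,6,7,8,12,13}  (accept∈set)
'd' @ 3: {1,7,9,10,13}  (accept∈set)
'd' @ 4: {1,7,11}  (accept∈set)
'a' @ 5: {}  — no active states
rest 'ecdeabc' ignored (set empty)
after full input: {}  (accept=1 not in)

Answer: REJECT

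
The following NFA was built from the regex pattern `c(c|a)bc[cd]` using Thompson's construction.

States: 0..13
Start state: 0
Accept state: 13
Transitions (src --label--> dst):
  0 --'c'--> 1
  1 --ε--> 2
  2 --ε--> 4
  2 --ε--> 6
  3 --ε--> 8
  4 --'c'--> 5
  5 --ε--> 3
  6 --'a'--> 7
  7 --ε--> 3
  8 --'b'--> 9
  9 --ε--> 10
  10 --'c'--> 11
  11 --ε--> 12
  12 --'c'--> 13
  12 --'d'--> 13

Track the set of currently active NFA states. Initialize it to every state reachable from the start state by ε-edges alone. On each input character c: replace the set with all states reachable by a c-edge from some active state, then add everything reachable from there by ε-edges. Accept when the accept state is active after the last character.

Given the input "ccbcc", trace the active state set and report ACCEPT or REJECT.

Answer: ACCEPT

Trace:
S₀ = ε-closure({0}) = {0}
'c' @ 1: {1,2,4,6}
'c' @ 2: {3,5,8}
'b' @ 3: {9,10}
'c' @ 4: {11,12}
'c' @ 5: {13}  (accept∈set)
final: {13}; accept 13 in set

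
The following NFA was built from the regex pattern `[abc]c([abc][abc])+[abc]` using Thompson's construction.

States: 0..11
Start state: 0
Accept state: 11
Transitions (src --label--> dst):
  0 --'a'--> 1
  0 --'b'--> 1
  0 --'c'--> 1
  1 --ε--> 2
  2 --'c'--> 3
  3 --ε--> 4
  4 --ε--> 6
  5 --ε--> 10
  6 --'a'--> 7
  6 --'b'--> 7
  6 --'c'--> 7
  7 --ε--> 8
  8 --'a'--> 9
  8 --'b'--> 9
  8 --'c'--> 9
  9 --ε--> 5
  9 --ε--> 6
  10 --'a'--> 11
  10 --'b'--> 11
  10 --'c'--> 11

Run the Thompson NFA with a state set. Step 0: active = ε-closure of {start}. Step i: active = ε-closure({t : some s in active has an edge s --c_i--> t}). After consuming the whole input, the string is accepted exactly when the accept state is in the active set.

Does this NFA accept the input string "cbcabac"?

initial (ε-close {0}): {0}
'c' @ 1: {1,2}
'b' @ 2: {}  — state set empty
rest 'cabac' ignored (set empty)
after full input: {}  (accept=11 not in)

Answer: REJECT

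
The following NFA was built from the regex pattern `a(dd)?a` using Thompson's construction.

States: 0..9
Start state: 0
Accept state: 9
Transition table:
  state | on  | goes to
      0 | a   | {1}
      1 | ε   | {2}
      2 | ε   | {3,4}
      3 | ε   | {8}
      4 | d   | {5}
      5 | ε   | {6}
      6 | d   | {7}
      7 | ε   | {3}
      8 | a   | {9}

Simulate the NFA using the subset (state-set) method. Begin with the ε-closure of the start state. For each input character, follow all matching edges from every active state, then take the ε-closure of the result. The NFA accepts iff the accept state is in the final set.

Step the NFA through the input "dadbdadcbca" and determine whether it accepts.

Answer: REJECT

Derivation:
start: ε-closure({0}) = {0}
'd' @ 1: {}  — state set empty
rest 'adbdadcbca' ignored (set empty)
final: {}; accept 9 not in set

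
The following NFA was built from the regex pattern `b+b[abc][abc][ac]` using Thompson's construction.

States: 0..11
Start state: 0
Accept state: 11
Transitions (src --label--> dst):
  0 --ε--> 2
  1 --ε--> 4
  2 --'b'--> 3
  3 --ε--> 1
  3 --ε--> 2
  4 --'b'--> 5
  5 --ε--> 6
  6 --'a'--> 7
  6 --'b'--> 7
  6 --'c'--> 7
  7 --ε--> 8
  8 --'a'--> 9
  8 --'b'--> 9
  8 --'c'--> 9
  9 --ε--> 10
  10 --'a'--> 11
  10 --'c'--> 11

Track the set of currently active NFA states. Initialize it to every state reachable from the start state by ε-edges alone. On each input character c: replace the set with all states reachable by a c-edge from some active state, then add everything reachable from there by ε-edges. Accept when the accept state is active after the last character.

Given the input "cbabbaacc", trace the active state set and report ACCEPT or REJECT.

Answer: REJECT

Trace:
start: ε-closure({0}) = {0,2}
'c' @ 1: {}  — no active states
rest 'babbaacc' ignored (set empty)
end set {} — state 11 not in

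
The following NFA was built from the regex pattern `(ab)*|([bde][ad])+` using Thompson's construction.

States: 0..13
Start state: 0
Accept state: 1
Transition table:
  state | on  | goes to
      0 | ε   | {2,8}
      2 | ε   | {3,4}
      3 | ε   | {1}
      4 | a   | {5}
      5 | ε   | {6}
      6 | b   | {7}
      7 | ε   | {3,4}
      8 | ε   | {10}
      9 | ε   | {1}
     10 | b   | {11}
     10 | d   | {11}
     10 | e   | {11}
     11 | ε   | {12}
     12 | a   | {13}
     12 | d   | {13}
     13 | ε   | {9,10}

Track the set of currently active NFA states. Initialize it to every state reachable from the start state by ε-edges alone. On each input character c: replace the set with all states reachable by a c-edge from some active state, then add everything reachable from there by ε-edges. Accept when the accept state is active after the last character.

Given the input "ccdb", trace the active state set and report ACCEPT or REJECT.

Answer: REJECT

Steps:
initial (ε-close {0}): {0,1,2,3,4,8,10}
'c' @ 1: {}  — state set empty
rest 'cdb' ignored (set empty)
end set {} — state 1 not in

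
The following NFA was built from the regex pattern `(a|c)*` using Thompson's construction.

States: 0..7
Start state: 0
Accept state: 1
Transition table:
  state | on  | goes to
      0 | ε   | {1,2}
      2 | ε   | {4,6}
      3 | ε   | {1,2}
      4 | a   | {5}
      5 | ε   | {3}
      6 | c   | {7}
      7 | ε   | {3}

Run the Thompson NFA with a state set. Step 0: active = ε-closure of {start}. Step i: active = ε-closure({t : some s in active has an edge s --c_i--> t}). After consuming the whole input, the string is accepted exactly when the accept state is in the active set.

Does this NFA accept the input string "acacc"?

S₀ = ε-closure({0}) = {0,1,2,4,6}
'a' @ 1: {1,2,3,4,5,6}  (accept∈set)
'c' @ 2: {1,2,3,4,6,7}  (accept∈set)
'a' @ 3: {1,2,3,4,5,6}  (accept∈set)
'c' @ 4: {1,2,3,4,6,7}  (accept∈set)
'c' @ 5: {1,2,3,4,6,7}  (accept∈set)
final: {1,2,3,4,6,7}; accept 1 in set

Answer: ACCEPT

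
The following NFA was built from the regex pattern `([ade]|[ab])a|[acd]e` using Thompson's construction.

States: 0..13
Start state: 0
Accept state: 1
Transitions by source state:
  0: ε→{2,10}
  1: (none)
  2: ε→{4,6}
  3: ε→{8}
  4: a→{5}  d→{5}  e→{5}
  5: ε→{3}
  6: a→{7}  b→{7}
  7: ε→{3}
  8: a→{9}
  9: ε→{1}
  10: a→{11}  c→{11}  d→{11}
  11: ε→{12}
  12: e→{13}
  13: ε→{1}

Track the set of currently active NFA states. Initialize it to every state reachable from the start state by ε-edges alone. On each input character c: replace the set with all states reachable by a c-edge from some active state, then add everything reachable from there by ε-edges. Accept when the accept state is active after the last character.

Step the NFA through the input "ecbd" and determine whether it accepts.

start: ε-closure({0}) = {0,2,4,6,10}
'e' @ 1: {3,5,8}
'c' @ 2: {}  — state set empty
rest 'bd' ignored (set empty)
after full input: {}  (accept=1 not in)

Answer: REJECT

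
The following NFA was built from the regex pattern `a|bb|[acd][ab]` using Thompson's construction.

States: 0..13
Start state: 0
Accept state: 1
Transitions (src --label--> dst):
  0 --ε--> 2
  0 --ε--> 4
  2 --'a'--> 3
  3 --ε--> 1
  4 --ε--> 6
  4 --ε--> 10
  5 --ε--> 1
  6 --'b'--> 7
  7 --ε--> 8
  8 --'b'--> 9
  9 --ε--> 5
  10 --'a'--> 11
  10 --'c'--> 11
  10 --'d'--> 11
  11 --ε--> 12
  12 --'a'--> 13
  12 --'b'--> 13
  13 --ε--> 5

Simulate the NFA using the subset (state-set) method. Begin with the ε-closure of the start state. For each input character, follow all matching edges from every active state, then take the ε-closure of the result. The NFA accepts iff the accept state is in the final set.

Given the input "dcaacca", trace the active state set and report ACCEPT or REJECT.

Answer: REJECT

Steps:
start: ε-closure({0}) = {0,2,4,6,10}
'd' @ 1: {11,12}
'c' @ 2: {}  — dead — no transitions
rest 'aacca' ignored (set empty)
end set {} — state 1 not in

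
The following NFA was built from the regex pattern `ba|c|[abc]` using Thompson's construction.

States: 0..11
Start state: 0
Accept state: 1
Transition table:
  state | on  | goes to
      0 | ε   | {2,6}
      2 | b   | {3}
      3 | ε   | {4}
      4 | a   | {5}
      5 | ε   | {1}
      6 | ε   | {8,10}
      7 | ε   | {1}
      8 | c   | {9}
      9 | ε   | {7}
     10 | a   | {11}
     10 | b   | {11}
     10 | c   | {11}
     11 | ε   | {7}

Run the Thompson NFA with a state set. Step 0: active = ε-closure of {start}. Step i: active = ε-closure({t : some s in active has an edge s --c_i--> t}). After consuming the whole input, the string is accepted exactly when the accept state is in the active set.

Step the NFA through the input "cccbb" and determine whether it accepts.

start: ε-closure({0}) = {0,2,6,8,10}
'c' @ 1: {1,7,9,11}  ✓accept
'c' @ 2: {}  — dead — no transitions
rest 'cbb' ignored (set empty)
after full input: {}  (accept=1 not in)

Answer: REJECT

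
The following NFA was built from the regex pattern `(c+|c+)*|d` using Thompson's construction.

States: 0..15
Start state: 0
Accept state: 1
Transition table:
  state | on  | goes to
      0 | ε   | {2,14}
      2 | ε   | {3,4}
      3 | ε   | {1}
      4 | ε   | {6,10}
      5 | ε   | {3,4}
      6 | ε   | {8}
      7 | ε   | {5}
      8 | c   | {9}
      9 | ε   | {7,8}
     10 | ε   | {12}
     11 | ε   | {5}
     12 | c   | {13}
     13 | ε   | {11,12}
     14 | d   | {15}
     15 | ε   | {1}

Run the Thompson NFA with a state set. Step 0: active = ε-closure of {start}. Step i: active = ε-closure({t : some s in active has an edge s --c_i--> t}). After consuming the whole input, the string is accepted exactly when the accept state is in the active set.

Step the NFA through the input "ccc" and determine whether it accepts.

initial (ε-close {0}): {0,1,2,3,4,6,8,10,12,14}
'c' @ 1: {1,3,4,5,6,7,8,9,10,11,12,13}  [accepting]
'c' @ 2: {1,3,4,5,6,7,8,9,10,11,12,13}  [accepting]
'c' @ 3: {1,3,4,5,6,7,8,9,10,11,12,13}  [accepting]
final: {1,3,4,5,6,7,8,9,10,11,12,13}; accept 1 in set

Answer: ACCEPT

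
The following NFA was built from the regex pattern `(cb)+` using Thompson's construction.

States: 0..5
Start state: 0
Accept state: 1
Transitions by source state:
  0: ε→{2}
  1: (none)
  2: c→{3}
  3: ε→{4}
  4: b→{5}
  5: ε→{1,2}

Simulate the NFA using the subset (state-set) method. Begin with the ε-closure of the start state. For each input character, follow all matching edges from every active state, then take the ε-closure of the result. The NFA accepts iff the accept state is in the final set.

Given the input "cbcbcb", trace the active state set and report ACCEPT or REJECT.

Answer: ACCEPT

Derivation:
initial (ε-close {0}): {0,2}
'c' @ 1: {3,4}
'b' @ 2: {1,2,5}  (accept∈set)
'c' @ 3: {3,4}
'b' @ 4: {1,2,5}  (accept∈set)
'c' @ 5: {3,4}
'b' @ 6: {1,2,5}  (accept∈set)
after full input: {1,2,5}  (accept=1 in)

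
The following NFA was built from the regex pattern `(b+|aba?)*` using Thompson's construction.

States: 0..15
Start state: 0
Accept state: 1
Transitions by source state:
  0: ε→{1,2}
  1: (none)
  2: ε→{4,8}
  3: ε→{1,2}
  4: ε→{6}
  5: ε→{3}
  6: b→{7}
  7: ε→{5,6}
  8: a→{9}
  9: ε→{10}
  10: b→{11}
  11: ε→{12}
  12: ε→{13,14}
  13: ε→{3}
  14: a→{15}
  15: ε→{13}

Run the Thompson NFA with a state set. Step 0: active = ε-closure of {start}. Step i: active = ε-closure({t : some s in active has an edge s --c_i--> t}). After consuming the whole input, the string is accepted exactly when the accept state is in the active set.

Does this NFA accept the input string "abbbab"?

Answer: ACCEPT

Trace:
start: ε-closure({0}) = {0,1,2,4,6,8}
'a' @ 1: {9,10}
'b' @ 2: {1,2,3,4,6,8,11,12,13,14}  [accepting]
'b' @ 3: {1,2,3,4,5,6,7,8}  [accepting]
'b' @ 4: {1,2,3,4,5,6,7,8}  [accepting]
'a' @ 5: {9,10}
'b' @ 6: {1,2,3,4,6,8,11,12,13,14}  [accepting]
after full input: {1,2,3,4,6,8,11,12,13,14}  (accept=1 in)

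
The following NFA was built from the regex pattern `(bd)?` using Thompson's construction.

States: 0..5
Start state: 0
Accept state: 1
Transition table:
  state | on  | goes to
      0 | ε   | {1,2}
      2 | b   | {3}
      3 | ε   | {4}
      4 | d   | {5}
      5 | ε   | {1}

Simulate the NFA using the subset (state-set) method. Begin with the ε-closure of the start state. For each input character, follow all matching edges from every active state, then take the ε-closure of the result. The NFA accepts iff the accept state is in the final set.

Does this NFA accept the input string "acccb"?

start: ε-closure({0}) = {0,1,2}
'a' @ 1: {}  — state set empty
rest 'cccb' ignored (set empty)
after full input: {}  (accept=1 not in)

Answer: REJECT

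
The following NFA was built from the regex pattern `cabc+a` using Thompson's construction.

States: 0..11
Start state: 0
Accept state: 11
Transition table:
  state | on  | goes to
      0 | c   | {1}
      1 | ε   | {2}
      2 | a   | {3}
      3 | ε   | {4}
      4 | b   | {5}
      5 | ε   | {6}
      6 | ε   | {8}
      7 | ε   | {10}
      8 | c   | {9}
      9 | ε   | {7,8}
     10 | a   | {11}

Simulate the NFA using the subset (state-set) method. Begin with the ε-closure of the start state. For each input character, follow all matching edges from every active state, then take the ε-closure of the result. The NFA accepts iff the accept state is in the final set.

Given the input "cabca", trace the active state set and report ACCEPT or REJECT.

S₀ = ε-closure({0}) = {0}
'c' @ 1: {1,2}
'a' @ 2: {3,4}
'b' @ 3: {5,6,8}
'c' @ 4: {7,8,9,10}
'a' @ 5: {11}  [accepting]
after full input: {11}  (accept=11 in)

Answer: ACCEPT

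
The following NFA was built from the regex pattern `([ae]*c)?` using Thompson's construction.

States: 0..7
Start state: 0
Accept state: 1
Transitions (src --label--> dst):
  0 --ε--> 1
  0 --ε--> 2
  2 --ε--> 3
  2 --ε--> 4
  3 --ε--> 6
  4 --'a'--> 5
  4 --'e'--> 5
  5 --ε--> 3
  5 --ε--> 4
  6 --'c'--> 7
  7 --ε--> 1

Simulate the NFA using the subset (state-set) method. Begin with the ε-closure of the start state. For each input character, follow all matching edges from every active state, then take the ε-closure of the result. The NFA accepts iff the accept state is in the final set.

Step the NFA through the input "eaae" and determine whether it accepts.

Answer: REJECT

Derivation:
S₀ = ε-closure({0}) = {0,1,2,3,4,6}
'e' @ 1: {3,4,5,6}
'a' @ 2: {3,4,5,6}
'a' @ 3: {3,4,5,6}
'e' @ 4: {3,4,5,6}
final: {3,4,5,6}; accept 1 not in set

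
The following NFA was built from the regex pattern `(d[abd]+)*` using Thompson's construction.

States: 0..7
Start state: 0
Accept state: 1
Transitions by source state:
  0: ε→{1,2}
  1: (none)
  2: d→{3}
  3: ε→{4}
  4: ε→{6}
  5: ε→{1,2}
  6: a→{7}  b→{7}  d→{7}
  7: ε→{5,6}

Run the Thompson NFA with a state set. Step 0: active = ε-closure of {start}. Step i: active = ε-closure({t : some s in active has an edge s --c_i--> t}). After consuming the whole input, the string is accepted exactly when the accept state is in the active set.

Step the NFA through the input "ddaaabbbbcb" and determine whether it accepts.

Answer: REJECT

Derivation:
initial (ε-close {0}): {0,1,2}
'd' @ 1: {3,4,6}
'd' @ 2: {1,2,5,6,7}  (accept∈set)
'a' @ 3: {1,2,5,6,7}  (accept∈set)
'a' @ 4: {1,2,5,6,7}  (accept∈set)
'a' @ 5: {1,2,5,6,7}  (accept∈set)
'b' @ 6: {1,2,5,6,7}  (accept∈set)
'b' @ 7: {1,2,5,6,7}  (accept∈set)
'b' @ 8: {1,2,5,6,7}  (accept∈set)
'b' @ 9: {1,2,5,6,7}  (accept∈set)
'c' @ 10: {}  — state set empty
rest 'b' ignored (set empty)
after full input: {}  (accept=1 not in)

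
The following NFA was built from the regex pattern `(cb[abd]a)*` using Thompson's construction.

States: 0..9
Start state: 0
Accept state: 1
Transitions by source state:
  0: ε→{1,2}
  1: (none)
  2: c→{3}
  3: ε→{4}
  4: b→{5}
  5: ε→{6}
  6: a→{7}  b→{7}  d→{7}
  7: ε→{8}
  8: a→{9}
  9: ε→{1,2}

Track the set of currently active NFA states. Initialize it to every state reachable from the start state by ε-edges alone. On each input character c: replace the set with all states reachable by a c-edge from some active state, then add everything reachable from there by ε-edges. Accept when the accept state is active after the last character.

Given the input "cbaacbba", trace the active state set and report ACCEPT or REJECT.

S₀ = ε-closure({0}) = {0,1,2}
'c' @ 1: {3,4}
'b' @ 2: {5,6}
'a' @ 3: {7,8}
'a' @ 4: {1,2,9}  (accept∈set)
'c' @ 5: {3,4}
'b' @ 6: {5,6}
'b' @ 7: {7,8}
'a' @ 8: {1,2,9}  (accept∈set)
end set {1,2,9} — state 1 in

Answer: ACCEPT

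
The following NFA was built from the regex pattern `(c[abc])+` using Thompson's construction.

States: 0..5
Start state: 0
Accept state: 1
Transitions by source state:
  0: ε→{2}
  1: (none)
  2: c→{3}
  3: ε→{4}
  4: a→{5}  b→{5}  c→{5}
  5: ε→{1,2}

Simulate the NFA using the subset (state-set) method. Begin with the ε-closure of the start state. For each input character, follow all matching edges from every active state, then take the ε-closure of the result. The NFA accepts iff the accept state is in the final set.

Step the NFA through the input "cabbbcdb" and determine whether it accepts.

Answer: REJECT

Trace:
start: ε-closure({0}) = {0,2}
'c' @ 1: {3,4}
'a' @ 2: {1,2,5}  (accept∈set)
'b' @ 3: {}  — dead — no transitions
rest 'bbcdb' ignored (set empty)
after full input: {}  (accept=1 not in)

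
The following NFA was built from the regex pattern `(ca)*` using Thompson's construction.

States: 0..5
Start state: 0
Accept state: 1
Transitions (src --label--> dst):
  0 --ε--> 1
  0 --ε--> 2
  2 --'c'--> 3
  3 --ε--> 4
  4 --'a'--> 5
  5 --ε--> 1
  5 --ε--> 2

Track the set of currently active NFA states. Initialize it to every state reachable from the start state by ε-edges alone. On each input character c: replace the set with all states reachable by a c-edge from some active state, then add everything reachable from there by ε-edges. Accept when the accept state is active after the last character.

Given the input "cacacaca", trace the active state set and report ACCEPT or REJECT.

Answer: ACCEPT

Derivation:
S₀ = ε-closure({0}) = {0,1,2}
'c' @ 1: {3,4}
'a' @ 2: {1,2,5}  ✓accept
'c' @ 3: {3,4}
'a' @ 4: {1,2,5}  ✓accept
'c' @ 5: {3,4}
'a' @ 6: {1,2,5}  ✓accept
'c' @ 7: {3,4}
'a' @ 8: {1,2,5}  ✓accept
end set {1,2,5} — state 1 in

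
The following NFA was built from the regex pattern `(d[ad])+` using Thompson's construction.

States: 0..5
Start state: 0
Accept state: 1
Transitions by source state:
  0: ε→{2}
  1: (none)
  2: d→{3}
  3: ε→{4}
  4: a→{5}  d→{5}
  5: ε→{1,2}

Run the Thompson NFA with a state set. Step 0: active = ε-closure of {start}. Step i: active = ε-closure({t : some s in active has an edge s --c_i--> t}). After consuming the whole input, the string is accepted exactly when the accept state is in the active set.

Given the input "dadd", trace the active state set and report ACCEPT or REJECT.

Answer: ACCEPT

Steps:
S₀ = ε-closure({0}) = {0,2}
'd' @ 1: {3,4}
'a' @ 2: {1,2,5}  ✓accept
'd' @ 3: {3,4}
'd' @ 4: {1,2,5}  ✓accept
after full input: {1,2,5}  (accept=1 in)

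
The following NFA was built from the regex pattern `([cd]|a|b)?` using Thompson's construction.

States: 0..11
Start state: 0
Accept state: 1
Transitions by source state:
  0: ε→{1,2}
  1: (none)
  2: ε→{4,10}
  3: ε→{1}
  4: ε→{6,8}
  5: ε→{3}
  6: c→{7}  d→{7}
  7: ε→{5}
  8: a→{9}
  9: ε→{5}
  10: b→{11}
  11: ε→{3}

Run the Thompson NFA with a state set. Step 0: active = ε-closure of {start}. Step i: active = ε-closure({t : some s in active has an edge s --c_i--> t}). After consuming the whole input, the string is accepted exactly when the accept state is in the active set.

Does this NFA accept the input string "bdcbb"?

initial (ε-close {0}): {0,1,2,4,6,8,10}
'b' @ 1: {1,3,11}  (accept∈set)
'd' @ 2: {}  — no active states
rest 'cbb' ignored (set empty)
final: {}; accept 1 not in set

Answer: REJECT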